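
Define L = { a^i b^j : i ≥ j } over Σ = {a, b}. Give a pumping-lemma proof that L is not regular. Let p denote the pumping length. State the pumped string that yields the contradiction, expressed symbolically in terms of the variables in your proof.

a^{p-k} b^p

Toward a contradiction, assume L is regular with pumping length p.
Choose w = a^p b^p ∈ L, with |w| = 2p ≥ p.
Write w = xyz as guaranteed by the lemma, with |xy| ≤ p and |y| > 0.
The first p characters of w are a's, so xy (and hence y) consists only of a's. Write y = a^k, 1 ≤ k ≤ p.
Consider xy^0z = xz = a^{p-k} b^p. Since k ≥ 1, the a-count p-k is less than p, so i ≥ j fails; thus xz ∉ L.
This contradicts the pumping lemma, so L is not regular.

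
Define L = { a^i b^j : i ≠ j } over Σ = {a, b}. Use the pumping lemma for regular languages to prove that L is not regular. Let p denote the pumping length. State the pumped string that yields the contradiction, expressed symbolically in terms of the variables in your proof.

a^{p+p!} b^{p+p!}

Suppose for contradiction that L is regular, and let p be the pumping length.
Choose w = a^p b^{p+p!}. Since p ≠ p+p!, w ∈ L; and |w| ≥ p.
By the pumping lemma, w = xyz with |xy| ≤ p and |y| ≥ 1.
Since the first p symbols of w are all a's and |xy| ≤ p, y lies entirely in the leading a-block: y = a^k for some k with 1 ≤ k ≤ p.
Since 1 ≤ k ≤ p, k divides p!; set t = 1 + p!/k. Then xy^t z has p + (p!/k)·k = p + p! copies of a. Now the a-count equals the b-count, so i ≠ j fails. So xy^t z = a^{p+p!} b^{p+p!} ∉ L.
Contradiction. Therefore L is not regular.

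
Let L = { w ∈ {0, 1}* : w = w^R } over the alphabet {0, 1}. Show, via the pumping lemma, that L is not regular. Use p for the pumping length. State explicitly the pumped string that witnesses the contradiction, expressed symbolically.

0^{p+k} 1 0^p

Toward a contradiction, assume L is regular with pumping length p.
Take w = 0^p 1 0^p, a palindrome of length 2p+1 ≥ p.
The pumping lemma gives a decomposition w = xyz where |xy| ≤ p and y is nonempty.
Because |xy| ≤ p and w begins with p copies of 0, we have y = 0^k with 1 ≤ k ≤ p.
Pump with i = 2: xy^2z = 0^{p+k} 1 0^p. Its reverse is 0^p 1 0^{p+k}, which differs from xy^2z since k ≥ 1. So xy^2z is not a palindrome and xy^2z ∉ L.
This is a contradiction; hence L is not regular.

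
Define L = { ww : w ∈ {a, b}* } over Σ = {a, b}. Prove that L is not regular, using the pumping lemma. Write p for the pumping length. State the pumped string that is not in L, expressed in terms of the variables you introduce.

Suppose for contradiction that L is regular, and let p be the pumping length.
Take w = a^p b^p a^p b^p = uu where u = a^pb^p; then w ∈ L and |w| = 4p ≥ p.
By the pumping lemma, w = xyz with |xy| ≤ p and y is nonempty.
Since the first p symbols of w are all a's and |xy| ≤ p, y lies entirely in the leading a-block: y = a^k for some k with 1 ≤ k ≤ p.
Pump with i = 2: xy^2z = a^{p+k} b^p a^p b^p, of length 4p+k. Suppose this equals vv. The string starts with a and ends with b, so v does too; thus the boundary between the two copies of v is a b→a transition. There is exactly one such transition, at position 2p+k, so |v| = 2p+k and |vv| = 4p+2k ≠ 4p+k since k ≥ 1. So xy^2z ∉ L.
This is a contradiction; hence L is not regular.

a^{p+k} b^p a^p b^p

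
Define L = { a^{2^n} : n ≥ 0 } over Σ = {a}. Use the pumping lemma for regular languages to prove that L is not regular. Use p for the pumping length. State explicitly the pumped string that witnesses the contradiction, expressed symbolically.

Assume L is regular. Let p be the pumping length given by the pumping lemma.
Take w = a^{2^p} ∈ L with |w| = 2^p ≥ p.
By the pumping lemma, w = xyz with |xy| ≤ p and |y| > 0.
Then y = a^k for some k with 1 ≤ k ≤ p.
Pump with i = 2: xy^2z = a^{2^p+k}. Since 1 ≤ k ≤ p < 2^p, we have 2^p < 2^p+k < 2^{p+1}, so 2^p+k is not a power of 2. So xy^2z ∉ L.
This contradicts the pumping lemma, so L is not regular.

a^{2^p+k}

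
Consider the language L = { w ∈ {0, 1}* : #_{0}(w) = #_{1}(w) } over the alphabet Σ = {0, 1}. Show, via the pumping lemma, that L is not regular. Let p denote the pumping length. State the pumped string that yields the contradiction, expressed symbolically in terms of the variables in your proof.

0^{p+k} 1^p

Assume L is regular. Let p be the pumping length given by the pumping lemma.
Choose w = 0^p 1^p ∈ L with |w| = 2p ≥ p.
Write w = xyz as guaranteed by the lemma, with |xy| ≤ p and |y| > 0.
The first p characters of w are 0's, so xy (and hence y) consists only of 0's. Write y = 0^k, 1 ≤ k ≤ p.
Pump with i = 2: xy^2z = 0^{p+k} 1^p has p+k occurrences of 0 but only p of 1. Since k ≥ 1 the counts differ, so xy^2z ∉ L.
This contradicts the pumping lemma, so L is not regular.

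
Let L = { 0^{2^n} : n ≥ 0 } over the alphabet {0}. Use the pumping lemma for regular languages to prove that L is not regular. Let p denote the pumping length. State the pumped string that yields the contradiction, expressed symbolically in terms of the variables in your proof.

0^{2^p+k}

Assume L is regular. Let p be the pumping length given by the pumping lemma.
Take w = 0^{2^p} ∈ L with |w| = 2^p ≥ p.
The pumping lemma gives a decomposition w = xyz where |xy| ≤ p and |y| ≥ 1.
Then y = 0^k for some k with 1 ≤ k ≤ p.
Pump with i = 2: xy^2z = 0^{2^p+k}. Since 1 ≤ k ≤ p < 2^p, we have 2^p < 2^p+k < 2^{p+1}, so 2^p+k is not a power of 2. So xy^2z ∉ L.
This is a contradiction; hence L is not regular.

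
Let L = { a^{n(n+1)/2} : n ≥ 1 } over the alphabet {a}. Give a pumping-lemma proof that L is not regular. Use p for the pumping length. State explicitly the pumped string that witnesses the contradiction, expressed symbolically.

Toward a contradiction, assume L is regular with pumping length p.
Take w = a^{p(p+1)/2} ∈ L with |w| = p(p+1)/2 ≥ p.
By the pumping lemma, w = xyz with |xy| ≤ p and y is nonempty.
Then y = a^k for some k with 1 ≤ k ≤ p.
Pump with i = 2: xy^2z = a^{p(p+1)/2+k}. Since 1 ≤ k ≤ p, p(p+1)/2 < p(p+1)/2+k ≤ p(p+1)/2+p < (p+1)(p+2)/2, so p(p+1)/2+k is strictly between consecutive triangular numbers. So xy^2z ∉ L.
This is a contradiction; hence L is not regular.

a^{p(p+1)/2+k}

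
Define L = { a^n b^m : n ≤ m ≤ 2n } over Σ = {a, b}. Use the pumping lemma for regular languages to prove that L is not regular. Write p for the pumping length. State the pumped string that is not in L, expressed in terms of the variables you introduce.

a^{p+k} b^p

Assume L is regular. Let p be the pumping length given by the pumping lemma.
Take w = a^p b^p ∈ L (since p ≤ p ≤ 2p), with |w| = 2p ≥ p.
The pumping lemma gives a decomposition w = xyz where |xy| ≤ p and y is nonempty.
Because |xy| ≤ p and w begins with p copies of a, we have y = a^k with 1 ≤ k ≤ p.
Pump with i = 2: xy^2z = a^{p+k} b^p. Now n = p+k > p = m, so the condition n ≤ m fails. Thus xy^2z ∉ L.
This is a contradiction; hence L is not regular.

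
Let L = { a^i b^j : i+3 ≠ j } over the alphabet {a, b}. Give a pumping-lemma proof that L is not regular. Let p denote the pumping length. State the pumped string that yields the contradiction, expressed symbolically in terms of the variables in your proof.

Suppose for contradiction that L is regular, and let p be the pumping length.
Choose w = a^p b^{p+p!+3}. Since p ≠ (p+p!+3)-3 = p+p!, w ∈ L; and |w| ≥ p.
The pumping lemma gives a decomposition w = xyz where |xy| ≤ p and |y| > 0.
Because |xy| ≤ p and w begins with p copies of a, we have y = a^k with 1 ≤ k ≤ p.
Since 1 ≤ k ≤ p, k divides p!; set t = 1 + p!/k. Then xy^t z has p + (p!/k)·k = p + p! copies of a. Now the a-count is p+p! and (b-count)-3 = (p+p!+3)-3 = p+p!, so i+3 ≠ j fails. So xy^t z = a^{p+p!} b^{p+p!+3} ∉ L.
This contradicts the pumping lemma, so L is not regular.

a^{p+p!} b^{p+p!+3}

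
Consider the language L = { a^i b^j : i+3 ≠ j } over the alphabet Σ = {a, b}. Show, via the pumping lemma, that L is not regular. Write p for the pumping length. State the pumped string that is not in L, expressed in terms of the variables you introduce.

a^{p+p!} b^{p+p!+3}

Suppose for contradiction that L is regular, and let p be the pumping length.
Choose w = a^p b^{p+p!+3}. Since p ≠ (p+p!+3)-3 = p+p!, w ∈ L; and |w| ≥ p.
Write w = xyz as guaranteed by the lemma, with |xy| ≤ p and |y| ≥ 1.
Because |xy| ≤ p and w begins with p copies of a, we have y = a^k with 1 ≤ k ≤ p.
Since 1 ≤ k ≤ p, k divides p!; set t = 1 + p!/k. Then xy^t z has p + (p!/k)·k = p + p! copies of a. Now the a-count is p+p! and (b-count)-3 = (p+p!+3)-3 = p+p!, so i+3 ≠ j fails. So xy^t z = a^{p+p!} b^{p+p!+3} ∉ L.
This contradicts the pumping lemma, so L is not regular.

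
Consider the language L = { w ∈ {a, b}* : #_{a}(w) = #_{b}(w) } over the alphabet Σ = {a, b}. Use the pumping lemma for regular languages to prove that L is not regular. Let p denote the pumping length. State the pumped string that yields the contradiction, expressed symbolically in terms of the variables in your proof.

a^{p+k} b^p

Suppose for contradiction that L is regular, and let p be the pumping length.
Choose w = a^p b^p ∈ L with |w| = 2p ≥ p.
By the pumping lemma, w = xyz with |xy| ≤ p and |y| ≥ 1.
Since the first p symbols of w are all a's and |xy| ≤ p, y lies entirely in the leading a-block: y = a^k for some k with 1 ≤ k ≤ p.
Pump with i = 2: xy^2z = a^{p+k} b^p has p+k occurrences of a but only p of b. Since k ≥ 1 the counts differ, so xy^2z ∉ L.
This contradicts the pumping lemma, so L is not regular.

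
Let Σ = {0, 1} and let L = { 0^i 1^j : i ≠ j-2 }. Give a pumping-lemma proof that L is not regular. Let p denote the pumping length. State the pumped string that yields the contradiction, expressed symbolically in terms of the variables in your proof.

0^{p+p!} 1^{p+p!+2}

Assume L is regular. Let p be the pumping length given by the pumping lemma.
Choose w = 0^p 1^{p+p!+2}. Since p ≠ (p+p!+2)-2 = p+p!, w ∈ L; and |w| ≥ p.
By the pumping lemma, w = xyz with |xy| ≤ p and |y| ≥ 1.
The first p characters of w are 0's, so xy (and hence y) consists only of 0's. Write y = 0^k, 1 ≤ k ≤ p.
Since 1 ≤ k ≤ p, k divides p!; set t = 1 + p!/k. Then xy^t z has p + (p!/k)·k = p + p! copies of 0. Now the 0-count is p+p! and (1-count)-2 = (p+p!+2)-2 = p+p!, so i ≠ j-2 fails. So xy^t z = 0^{p+p!} 1^{p+p!+2} ∉ L.
This contradicts the pumping lemma, so L is not regular.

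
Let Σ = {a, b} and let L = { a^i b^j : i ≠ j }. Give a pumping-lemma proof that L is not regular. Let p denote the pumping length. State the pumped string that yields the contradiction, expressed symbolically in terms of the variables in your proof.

Suppose for contradiction that L is regular, and let p be the pumping length.
Choose w = a^p b^{p+p!}. Since p ≠ p+p!, w ∈ L; and |w| ≥ p.
By the pumping lemma, w = xyz with |xy| ≤ p and |y| ≥ 1.
The first p characters of w are a's, so xy (and hence y) consists only of a's. Write y = a^k, 1 ≤ k ≤ p.
Since 1 ≤ k ≤ p, k divides p!; set t = 1 + p!/k. Then xy^t z has p + (p!/k)·k = p + p! copies of a. Now the a-count equals the b-count, so i ≠ j fails. So xy^t z = a^{p+p!} b^{p+p!} ∉ L.
This is a contradiction; hence L is not regular.

a^{p+p!} b^{p+p!}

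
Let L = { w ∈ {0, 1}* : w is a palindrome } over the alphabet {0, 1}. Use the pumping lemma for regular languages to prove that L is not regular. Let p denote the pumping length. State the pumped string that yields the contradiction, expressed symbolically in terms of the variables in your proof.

0^{p+k} 1 0^p

Suppose for contradiction that L is regular, and let p be the pumping length.
Take w = 0^p 1 0^p, a palindrome of length 2p+1 ≥ p.
The pumping lemma gives a decomposition w = xyz where |xy| ≤ p and |y| ≥ 1.
The first p characters of w are 0's, so xy (and hence y) consists only of 0's. Write y = 0^k, 1 ≤ k ≤ p.
Pump with i = 2: xy^2z = 0^{p+k} 1 0^p. Its reverse is 0^p 1 0^{p+k}, which differs from xy^2z since k ≥ 1. So xy^2z is not a palindrome and xy^2z ∉ L.
This is a contradiction; hence L is not regular.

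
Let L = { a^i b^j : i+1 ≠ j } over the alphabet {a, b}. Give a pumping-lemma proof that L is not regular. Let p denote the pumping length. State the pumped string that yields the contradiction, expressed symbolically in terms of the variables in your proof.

a^{p+p!} b^{p+p!+1}

Assume L is regular; let p be its pumping constant.
Choose w = a^p b^{p+p!+1}. Since p ≠ (p+p!+1)-1 = p+p!, w ∈ L; and |w| ≥ p.
Write w = xyz as guaranteed by the lemma, with |xy| ≤ p and |y| ≥ 1.
Since the first p symbols of w are all a's and |xy| ≤ p, y lies entirely in the leading a-block: y = a^k for some k with 1 ≤ k ≤ p.
Since 1 ≤ k ≤ p, k divides p!; set t = 1 + p!/k. Then xy^t z has p + (p!/k)·k = p + p! copies of a. Now the a-count is p+p! and (b-count)-1 = (p+p!+1)-1 = p+p!, so i+1 ≠ j fails. So xy^t z = a^{p+p!} b^{p+p!+1} ∉ L.
This contradicts the pumping lemma, so L is not regular.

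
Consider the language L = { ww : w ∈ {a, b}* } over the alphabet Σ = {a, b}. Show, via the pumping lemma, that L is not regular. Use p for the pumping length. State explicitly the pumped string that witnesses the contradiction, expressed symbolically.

a^{p+k} b^p a^p b^p

Assume L is regular; let p be its pumping constant.
Take w = a^p b^p a^p b^p = uu where u = a^pb^p; then w ∈ L and |w| = 4p ≥ p.
Write w = xyz as guaranteed by the lemma, with |xy| ≤ p and |y| > 0.
Since the first p symbols of w are all a's and |xy| ≤ p, y lies entirely in the leading a-block: y = a^k for some k with 1 ≤ k ≤ p.
Pump with i = 2: xy^2z = a^{p+k} b^p a^p b^p, of length 4p+k. Suppose this equals vv. The string starts with a and ends with b, so v does too; thus the boundary between the two copies of v is a b→a transition. There is exactly one such transition, at position 2p+k, so |v| = 2p+k and |vv| = 4p+2k ≠ 4p+k since k ≥ 1. So xy^2z ∉ L.
This contradicts the pumping lemma, so L is not regular.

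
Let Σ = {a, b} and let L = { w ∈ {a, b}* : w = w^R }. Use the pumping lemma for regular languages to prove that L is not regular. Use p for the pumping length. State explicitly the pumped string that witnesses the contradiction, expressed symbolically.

a^{p+k} b a^p

Assume L is regular; let p be its pumping constant.
Take w = a^p b a^p, a palindrome of length 2p+1 ≥ p.
By the pumping lemma, w = xyz with |xy| ≤ p and |y| > 0.
Since the first p symbols of w are all a's and |xy| ≤ p, y lies entirely in the leading a-block: y = a^k for some k with 1 ≤ k ≤ p.
Pump with i = 2: xy^2z = a^{p+k} b a^p. Its reverse is a^p b a^{p+k}, which differs from xy^2z since k ≥ 1. So xy^2z is not a palindrome and xy^2z ∉ L.
This contradicts the pumping lemma, so L is not regular.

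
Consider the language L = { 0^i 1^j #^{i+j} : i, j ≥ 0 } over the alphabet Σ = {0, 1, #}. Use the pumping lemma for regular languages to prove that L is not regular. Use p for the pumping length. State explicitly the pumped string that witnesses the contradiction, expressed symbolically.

0^{p+k} 1^p #^{2p}

Assume L is regular; let p be its pumping constant.
Take w = 0^p 1^p #^{2p} ∈ L (with i=j=p, i+j=2p), |w| = 4p ≥ p.
By the pumping lemma, w = xyz with |xy| ≤ p and y is nonempty.
Because |xy| ≤ p and w begins with p copies of 0, we have y = 0^k with 1 ≤ k ≤ p.
Consider xy^2z = 0^{p+k} 1^p #^{2p}. Now the 0- and 1-counts sum to 2p+k, but the #-count is 2p ≠ 2p+k. So xy^2z ∉ L.
This contradicts the pumping lemma, so L is not regular.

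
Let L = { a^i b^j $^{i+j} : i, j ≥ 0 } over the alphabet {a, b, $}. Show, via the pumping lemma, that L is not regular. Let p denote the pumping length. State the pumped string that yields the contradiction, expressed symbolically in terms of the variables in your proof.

Toward a contradiction, assume L is regular with pumping length p.
Take w = a^p b^p $^{2p} ∈ L (with i=j=p, i+j=2p), |w| = 4p ≥ p.
The pumping lemma gives a decomposition w = xyz where |xy| ≤ p and |y| ≥ 1.
Since the first p symbols of w are all a's and |xy| ≤ p, y lies entirely in the leading a-block: y = a^k for some k with 1 ≤ k ≤ p.
Consider xy^2z = a^{p+k} b^p $^{2p}. Now the a- and b-counts sum to 2p+k, but the $-count is 2p ≠ 2p+k. So xy^2z ∉ L.
This is a contradiction; hence L is not regular.

a^{p+k} b^p $^{2p}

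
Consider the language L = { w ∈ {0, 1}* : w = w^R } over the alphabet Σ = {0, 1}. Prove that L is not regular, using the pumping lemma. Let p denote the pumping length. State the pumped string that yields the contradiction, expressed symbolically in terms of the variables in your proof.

0^{p+k} 1 0^p

Assume L is regular. Let p be the pumping length given by the pumping lemma.
Take w = 0^p 1 0^p, a palindrome of length 2p+1 ≥ p.
Write w = xyz as guaranteed by the lemma, with |xy| ≤ p and |y| > 0.
Because |xy| ≤ p and w begins with p copies of 0, we have y = 0^k with 1 ≤ k ≤ p.
Pump with i = 2: xy^2z = 0^{p+k} 1 0^p. Its reverse is 0^p 1 0^{p+k}, which differs from xy^2z since k ≥ 1. So xy^2z is not a palindrome and xy^2z ∉ L.
This is a contradiction; hence L is not regular.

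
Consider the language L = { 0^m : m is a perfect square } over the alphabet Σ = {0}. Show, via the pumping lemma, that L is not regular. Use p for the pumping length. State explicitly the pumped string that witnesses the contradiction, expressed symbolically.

Suppose for contradiction that L is regular, and let p be the pumping length.
Take w = 0^{p²} ∈ L with |w| = p² ≥ p.
Write w = xyz as guaranteed by the lemma, with |xy| ≤ p and |y| ≥ 1.
Then y = 0^k for some k with 1 ≤ k ≤ p.
Pump with i = 2: xy^2z = 0^{p²+k}. Since 1 ≤ k ≤ p, p² < p²+k ≤ p²+p < (p+1)², so p²+k lies strictly between consecutive squares and is not a perfect square. So xy^2z ∉ L.
This is a contradiction; hence L is not regular.

0^{p²+k}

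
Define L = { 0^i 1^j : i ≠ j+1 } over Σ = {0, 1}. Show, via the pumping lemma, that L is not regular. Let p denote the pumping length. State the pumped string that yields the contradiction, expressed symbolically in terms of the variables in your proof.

Toward a contradiction, assume L is regular with pumping length p.
Choose w = 0^p 1^{p+p!-1}. Since p ≠ (p+p!-1)+1 = p+p!, w ∈ L; and |w| ≥ p.
The pumping lemma gives a decomposition w = xyz where |xy| ≤ p and |y| > 0.
The first p characters of w are 0's, so xy (and hence y) consists only of 0's. Write y = 0^k, 1 ≤ k ≤ p.
Since 1 ≤ k ≤ p, k divides p!; set t = 1 + p!/k. Then xy^t z has p + (p!/k)·k = p + p! copies of 0. Now the 0-count is p+p! and (1-count)+1 = (p+p!-1)+1 = p+p!, so i ≠ j+1 fails. So xy^t z = 0^{p+p!} 1^{p+p!-1} ∉ L.
This is a contradiction; hence L is not regular.

0^{p+p!} 1^{p+p!-1}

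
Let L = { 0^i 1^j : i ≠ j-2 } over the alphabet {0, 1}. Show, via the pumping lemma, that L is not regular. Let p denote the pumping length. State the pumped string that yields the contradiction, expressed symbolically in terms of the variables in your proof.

0^{p+p!} 1^{p+p!+2}

Assume L is regular; let p be its pumping constant.
Choose w = 0^p 1^{p+p!+2}. Since p ≠ (p+p!+2)-2 = p+p!, w ∈ L; and |w| ≥ p.
By the pumping lemma, w = xyz with |xy| ≤ p and |y| ≥ 1.
Since the first p symbols of w are all 0's and |xy| ≤ p, y lies entirely in the leading 0-block: y = 0^k for some k with 1 ≤ k ≤ p.
Since 1 ≤ k ≤ p, k divides p!; set t = 1 + p!/k. Then xy^t z has p + (p!/k)·k = p + p! copies of 0. Now the 0-count is p+p! and (1-count)-2 = (p+p!+2)-2 = p+p!, so i ≠ j-2 fails. So xy^t z = 0^{p+p!} 1^{p+p!+2} ∉ L.
This contradicts the pumping lemma, so L is not regular.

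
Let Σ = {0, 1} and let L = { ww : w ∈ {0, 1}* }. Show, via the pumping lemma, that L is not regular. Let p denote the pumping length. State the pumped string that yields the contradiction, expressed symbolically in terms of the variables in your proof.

Assume L is regular; let p be its pumping constant.
Take w = 0^p 1^p 0^p 1^p = uu where u = 0^p1^p; then w ∈ L and |w| = 4p ≥ p.
Write w = xyz as guaranteed by the lemma, with |xy| ≤ p and |y| ≥ 1.
Since the first p symbols of w are all 0's and |xy| ≤ p, y lies entirely in the leading 0-block: y = 0^k for some k with 1 ≤ k ≤ p.
Pump with i = 2: xy^2z = 0^{p+k} 1^p 0^p 1^p, of length 4p+k. Suppose this equals vv. The string starts with 0 and ends with 1, so v does too; thus the boundary between the two copies of v is a 1→0 transition. There is exactly one such transition, at position 2p+k, so |v| = 2p+k and |vv| = 4p+2k ≠ 4p+k since k ≥ 1. So xy^2z ∉ L.
This contradicts the pumping lemma, so L is not regular.

0^{p+k} 1^p 0^p 1^p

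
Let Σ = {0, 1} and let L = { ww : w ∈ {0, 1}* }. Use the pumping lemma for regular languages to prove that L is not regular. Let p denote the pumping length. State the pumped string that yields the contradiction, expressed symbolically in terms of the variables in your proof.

0^{p+k} 1^p 0^p 1^p

Toward a contradiction, assume L is regular with pumping length p.
Take w = 0^p 1^p 0^p 1^p = uu where u = 0^p1^p; then w ∈ L and |w| = 4p ≥ p.
The pumping lemma gives a decomposition w = xyz where |xy| ≤ p and y is nonempty.
Because |xy| ≤ p and w begins with p copies of 0, we have y = 0^k with 1 ≤ k ≤ p.
Pump with i = 2: xy^2z = 0^{p+k} 1^p 0^p 1^p, of length 4p+k. Suppose this equals vv. The string starts with 0 and ends with 1, so v does too; thus the boundary between the two copies of v is a 1→0 transition. There is exactly one such transition, at position 2p+k, so |v| = 2p+k and |vv| = 4p+2k ≠ 4p+k since k ≥ 1. So xy^2z ∉ L.
This contradicts the pumping lemma, so L is not regular.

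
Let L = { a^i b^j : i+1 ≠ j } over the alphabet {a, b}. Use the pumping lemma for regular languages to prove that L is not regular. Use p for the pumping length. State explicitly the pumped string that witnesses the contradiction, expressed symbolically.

a^{p+p!} b^{p+p!+1}

Assume L is regular. Let p be the pumping length given by the pumping lemma.
Choose w = a^p b^{p+p!+1}. Since p ≠ (p+p!+1)-1 = p+p!, w ∈ L; and |w| ≥ p.
By the pumping lemma, w = xyz with |xy| ≤ p and |y| > 0.
Because |xy| ≤ p and w begins with p copies of a, we have y = a^k with 1 ≤ k ≤ p.
Since 1 ≤ k ≤ p, k divides p!; set t = 1 + p!/k. Then xy^t z has p + (p!/k)·k = p + p! copies of a. Now the a-count is p+p! and (b-count)-1 = (p+p!+1)-1 = p+p!, so i+1 ≠ j fails. So xy^t z = a^{p+p!} b^{p+p!+1} ∉ L.
This contradicts the pumping lemma, so L is not regular.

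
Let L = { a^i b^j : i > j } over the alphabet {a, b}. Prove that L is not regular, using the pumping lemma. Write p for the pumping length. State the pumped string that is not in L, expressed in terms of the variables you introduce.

Assume L is regular; let p be its pumping constant.
Choose w = a^{p+1} b^p ∈ L, with |w| = 2p+1 ≥ p.
The pumping lemma gives a decomposition w = xyz where |xy| ≤ p and |y| > 0.
The first p characters of w are a's, so xy (and hence y) consists only of a's. Write y = a^k, 1 ≤ k ≤ p.
Consider xy^0z = xz = a^{p+1-k} b^p. Since k ≥ 1, the a-count p+1-k is at most p, so i > j fails; thus xz ∉ L.
Contradiction. Therefore L is not regular.

a^{p+1-k} b^p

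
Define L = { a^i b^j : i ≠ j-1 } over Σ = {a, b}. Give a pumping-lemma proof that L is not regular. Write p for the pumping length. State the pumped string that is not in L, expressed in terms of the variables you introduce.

Assume L is regular. Let p be the pumping length given by the pumping lemma.
Choose w = a^p b^{p+p!+1}. Since p ≠ (p+p!+1)-1 = p+p!, w ∈ L; and |w| ≥ p.
Write w = xyz as guaranteed by the lemma, with |xy| ≤ p and |y| > 0.
The first p characters of w are a's, so xy (and hence y) consists only of a's. Write y = a^k, 1 ≤ k ≤ p.
Since 1 ≤ k ≤ p, k divides p!; set t = 1 + p!/k. Then xy^t z has p + (p!/k)·k = p + p! copies of a. Now the a-count is p+p! and (b-count)-1 = (p+p!+1)-1 = p+p!, so i ≠ j-1 fails. So xy^t z = a^{p+p!} b^{p+p!+1} ∉ L.
Contradiction. Therefore L is not regular.

a^{p+p!} b^{p+p!+1}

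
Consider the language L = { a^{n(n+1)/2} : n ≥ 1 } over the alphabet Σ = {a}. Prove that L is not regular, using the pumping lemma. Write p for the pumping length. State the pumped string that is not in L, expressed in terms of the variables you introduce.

a^{p(p+1)/2+k}

Assume L is regular. Let p be the pumping length given by the pumping lemma.
Take w = a^{p(p+1)/2} ∈ L with |w| = p(p+1)/2 ≥ p.
Write w = xyz as guaranteed by the lemma, with |xy| ≤ p and |y| > 0.
Then y = a^k for some k with 1 ≤ k ≤ p.
Pump with i = 2: xy^2z = a^{p(p+1)/2+k}. Since 1 ≤ k ≤ p, p(p+1)/2 < p(p+1)/2+k ≤ p(p+1)/2+p < (p+1)(p+2)/2, so p(p+1)/2+k is strictly between consecutive triangular numbers. So xy^2z ∉ L.
This is a contradiction; hence L is not regular.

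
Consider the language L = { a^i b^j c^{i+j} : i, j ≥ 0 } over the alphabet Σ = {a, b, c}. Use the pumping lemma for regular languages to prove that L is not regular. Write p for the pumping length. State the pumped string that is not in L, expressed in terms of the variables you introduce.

a^{p+k} b^p c^{2p}

Assume L is regular. Let p be the pumping length given by the pumping lemma.
Take w = a^p b^p c^{2p} ∈ L (with i=j=p, i+j=2p), |w| = 4p ≥ p.
The pumping lemma gives a decomposition w = xyz where |xy| ≤ p and y is nonempty.
Since the first p symbols of w are all a's and |xy| ≤ p, y lies entirely in the leading a-block: y = a^k for some k with 1 ≤ k ≤ p.
Consider xy^2z = a^{p+k} b^p c^{2p}. Now the a- and b-counts sum to 2p+k, but the c-count is 2p ≠ 2p+k. So xy^2z ∉ L.
Contradiction. Therefore L is not regular.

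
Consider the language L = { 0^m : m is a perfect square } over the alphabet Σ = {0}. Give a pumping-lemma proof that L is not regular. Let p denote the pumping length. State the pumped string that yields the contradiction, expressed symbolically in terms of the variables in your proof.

0^{p²+k}

Assume L is regular; let p be its pumping constant.
Take w = 0^{p²} ∈ L with |w| = p² ≥ p.
The pumping lemma gives a decomposition w = xyz where |xy| ≤ p and |y| ≥ 1.
Then y = 0^k for some k with 1 ≤ k ≤ p.
Pump with i = 2: xy^2z = 0^{p²+k}. Since 1 ≤ k ≤ p, p² < p²+k ≤ p²+p < (p+1)², so p²+k lies strictly between consecutive squares and is not a perfect square. So xy^2z ∉ L.
This is a contradiction; hence L is not regular.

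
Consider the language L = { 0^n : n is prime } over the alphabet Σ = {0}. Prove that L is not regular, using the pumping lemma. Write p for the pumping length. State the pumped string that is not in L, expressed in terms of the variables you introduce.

0^{q(1+k)}

Assume L is regular. Let p be the pumping length given by the pumping lemma.
Let q be a prime with q ≥ p+2 (infinitely many primes exist), and take w = 0^q ∈ L with |w| = q ≥ p.
Write w = xyz as guaranteed by the lemma, with |xy| ≤ p and |y| ≥ 1.
Then y = 0^k for some k with 1 ≤ k ≤ p.
Since 1 ≤ k ≤ p, |xz| = q-k. Pump with i = q+1: |xy^{q+1}z| = (q-k)+(q+1)k = q+qk = q(1+k), which is composite (both factors ≥ 2). So xy^{q+1}z = 0^{q(1+k)} ∉ L.
This contradicts the pumping lemma, so L is not regular.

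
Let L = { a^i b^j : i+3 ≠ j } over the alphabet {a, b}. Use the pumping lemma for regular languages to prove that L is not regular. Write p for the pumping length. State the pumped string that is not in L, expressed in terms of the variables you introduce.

Toward a contradiction, assume L is regular with pumping length p.
Choose w = a^p b^{p+p!+3}. Since p ≠ (p+p!+3)-3 = p+p!, w ∈ L; and |w| ≥ p.
By the pumping lemma, w = xyz with |xy| ≤ p and |y| > 0.
The first p characters of w are a's, so xy (and hence y) consists only of a's. Write y = a^k, 1 ≤ k ≤ p.
Since 1 ≤ k ≤ p, k divides p!; set t = 1 + p!/k. Then xy^t z has p + (p!/k)·k = p + p! copies of a. Now the a-count is p+p! and (b-count)-3 = (p+p!+3)-3 = p+p!, so i+3 ≠ j fails. So xy^t z = a^{p+p!} b^{p+p!+3} ∉ L.
This contradicts the pumping lemma, so L is not regular.

a^{p+p!} b^{p+p!+3}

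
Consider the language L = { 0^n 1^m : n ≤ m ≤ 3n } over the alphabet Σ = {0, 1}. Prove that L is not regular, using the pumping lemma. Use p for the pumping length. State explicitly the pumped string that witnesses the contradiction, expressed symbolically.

Assume L is regular; let p be its pumping constant.
Take w = 0^p 1^p ∈ L (since p ≤ p ≤ 3p), with |w| = 2p ≥ p.
Write w = xyz as guaranteed by the lemma, with |xy| ≤ p and y is nonempty.
Because |xy| ≤ p and w begins with p copies of 0, we have y = 0^k with 1 ≤ k ≤ p.
Pump with i = 2: xy^2z = 0^{p+k} 1^p. Now n = p+k > p = m, so the condition n ≤ m fails. Thus xy^2z ∉ L.
This contradicts the pumping lemma, so L is not regular.

0^{p+k} 1^p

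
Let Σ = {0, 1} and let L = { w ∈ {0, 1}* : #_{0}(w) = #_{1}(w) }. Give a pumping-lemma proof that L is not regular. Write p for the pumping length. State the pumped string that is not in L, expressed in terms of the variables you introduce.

Assume L is regular. Let p be the pumping length given by the pumping lemma.
Choose w = 0^p 1^p ∈ L with |w| = 2p ≥ p.
By the pumping lemma, w = xyz with |xy| ≤ p and y is nonempty.
Since the first p symbols of w are all 0's and |xy| ≤ p, y lies entirely in the leading 0-block: y = 0^k for some k with 1 ≤ k ≤ p.
Pump with i = 2: xy^2z = 0^{p+k} 1^p has p+k occurrences of 0 but only p of 1. Since k ≥ 1 the counts differ, so xy^2z ∉ L.
Contradiction. Therefore L is not regular.

0^{p+k} 1^p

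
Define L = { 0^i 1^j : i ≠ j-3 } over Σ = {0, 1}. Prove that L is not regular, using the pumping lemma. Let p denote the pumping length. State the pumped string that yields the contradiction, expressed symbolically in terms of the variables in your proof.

Assume L is regular; let p be its pumping constant.
Choose w = 0^p 1^{p+p!+3}. Since p ≠ (p+p!+3)-3 = p+p!, w ∈ L; and |w| ≥ p.
By the pumping lemma, w = xyz with |xy| ≤ p and y is nonempty.
Because |xy| ≤ p and w begins with p copies of 0, we have y = 0^k with 1 ≤ k ≤ p.
Since 1 ≤ k ≤ p, k divides p!; set t = 1 + p!/k. Then xy^t z has p + (p!/k)·k = p + p! copies of 0. Now the 0-count is p+p! and (1-count)-3 = (p+p!+3)-3 = p+p!, so i ≠ j-3 fails. So xy^t z = 0^{p+p!} 1^{p+p!+3} ∉ L.
Contradiction. Therefore L is not regular.

0^{p+p!} 1^{p+p!+3}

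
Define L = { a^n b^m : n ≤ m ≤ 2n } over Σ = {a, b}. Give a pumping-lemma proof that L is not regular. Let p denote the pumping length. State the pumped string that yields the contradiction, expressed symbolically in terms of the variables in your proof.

Suppose for contradiction that L is regular, and let p be the pumping length.
Take w = a^p b^p ∈ L (since p ≤ p ≤ 2p), with |w| = 2p ≥ p.
Write w = xyz as guaranteed by the lemma, with |xy| ≤ p and y is nonempty.
The first p characters of w are a's, so xy (and hence y) consists only of a's. Write y = a^k, 1 ≤ k ≤ p.
Pump with i = 2: xy^2z = a^{p+k} b^p. Now n = p+k > p = m, so the condition n ≤ m fails. Thus xy^2z ∉ L.
This is a contradiction; hence L is not regular.

a^{p+k} b^p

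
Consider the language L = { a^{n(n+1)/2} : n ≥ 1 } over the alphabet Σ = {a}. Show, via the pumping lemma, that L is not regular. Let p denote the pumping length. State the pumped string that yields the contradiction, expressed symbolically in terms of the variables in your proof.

Toward a contradiction, assume L is regular with pumping length p.
Take w = a^{p(p+1)/2} ∈ L with |w| = p(p+1)/2 ≥ p.
The pumping lemma gives a decomposition w = xyz where |xy| ≤ p and |y| ≥ 1.
Then y = a^k for some k with 1 ≤ k ≤ p.
Pump with i = 2: xy^2z = a^{p(p+1)/2+k}. Since 1 ≤ k ≤ p, p(p+1)/2 < p(p+1)/2+k ≤ p(p+1)/2+p < (p+1)(p+2)/2, so p(p+1)/2+k is strictly between consecutive triangular numbers. So xy^2z ∉ L.
This is a contradiction; hence L is not regular.

a^{p(p+1)/2+k}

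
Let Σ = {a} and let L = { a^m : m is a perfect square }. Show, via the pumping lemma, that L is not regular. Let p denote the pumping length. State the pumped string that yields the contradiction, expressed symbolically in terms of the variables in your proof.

Suppose for contradiction that L is regular, and let p be the pumping length.
Take w = a^{p²} ∈ L with |w| = p² ≥ p.
By the pumping lemma, w = xyz with |xy| ≤ p and |y| > 0.
Then y = a^k for some k with 1 ≤ k ≤ p.
Pump with i = 2: xy^2z = a^{p²+k}. Since 1 ≤ k ≤ p, p² < p²+k ≤ p²+p < (p+1)², so p²+k lies strictly between consecutive squares and is not a perfect square. So xy^2z ∉ L.
Contradiction. Therefore L is not regular.

a^{p²+k}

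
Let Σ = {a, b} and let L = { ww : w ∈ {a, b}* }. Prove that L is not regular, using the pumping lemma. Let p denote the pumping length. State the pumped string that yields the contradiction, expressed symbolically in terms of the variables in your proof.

Toward a contradiction, assume L is regular with pumping length p.
Take w = a^p b^p a^p b^p = uu where u = a^pb^p; then w ∈ L and |w| = 4p ≥ p.
The pumping lemma gives a decomposition w = xyz where |xy| ≤ p and |y| ≥ 1.
Since the first p symbols of w are all a's and |xy| ≤ p, y lies entirely in the leading a-block: y = a^k for some k with 1 ≤ k ≤ p.
Pump with i = 2: xy^2z = a^{p+k} b^p a^p b^p, of length 4p+k. Suppose this equals vv. The string starts with a and ends with b, so v does too; thus the boundary between the two copies of v is a b→a transition. There is exactly one such transition, at position 2p+k, so |v| = 2p+k and |vv| = 4p+2k ≠ 4p+k since k ≥ 1. So xy^2z ∉ L.
Contradiction. Therefore L is not regular.

a^{p+k} b^p a^p b^p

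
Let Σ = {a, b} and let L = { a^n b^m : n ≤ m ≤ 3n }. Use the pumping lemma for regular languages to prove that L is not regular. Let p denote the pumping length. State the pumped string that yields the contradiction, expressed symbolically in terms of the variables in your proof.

a^{p+k} b^p

Suppose for contradiction that L is regular, and let p be the pumping length.
Take w = a^p b^p ∈ L (since p ≤ p ≤ 3p), with |w| = 2p ≥ p.
Write w = xyz as guaranteed by the lemma, with |xy| ≤ p and |y| > 0.
The first p characters of w are a's, so xy (and hence y) consists only of a's. Write y = a^k, 1 ≤ k ≤ p.
Pump with i = 2: xy^2z = a^{p+k} b^p. Now n = p+k > p = m, so the condition n ≤ m fails. Thus xy^2z ∉ L.
This contradicts the pumping lemma, so L is not regular.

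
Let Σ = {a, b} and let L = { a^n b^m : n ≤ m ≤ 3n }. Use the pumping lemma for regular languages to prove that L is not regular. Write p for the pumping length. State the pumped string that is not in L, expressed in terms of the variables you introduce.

Toward a contradiction, assume L is regular with pumping length p.
Take w = a^p b^p ∈ L (since p ≤ p ≤ 3p), with |w| = 2p ≥ p.
By the pumping lemma, w = xyz with |xy| ≤ p and y is nonempty.
Because |xy| ≤ p and w begins with p copies of a, we have y = a^k with 1 ≤ k ≤ p.
Pump with i = 2: xy^2z = a^{p+k} b^p. Now n = p+k > p = m, so the condition n ≤ m fails. Thus xy^2z ∉ L.
This contradicts the pumping lemma, so L is not regular.

a^{p+k} b^p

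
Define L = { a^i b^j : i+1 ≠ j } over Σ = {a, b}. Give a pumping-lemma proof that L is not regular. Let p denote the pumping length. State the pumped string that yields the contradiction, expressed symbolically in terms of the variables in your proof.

Suppose for contradiction that L is regular, and let p be the pumping length.
Choose w = a^p b^{p+p!+1}. Since p ≠ (p+p!+1)-1 = p+p!, w ∈ L; and |w| ≥ p.
The pumping lemma gives a decomposition w = xyz where |xy| ≤ p and y is nonempty.
Because |xy| ≤ p and w begins with p copies of a, we have y = a^k with 1 ≤ k ≤ p.
Since 1 ≤ k ≤ p, k divides p!; set t = 1 + p!/k. Then xy^t z has p + (p!/k)·k = p + p! copies of a. Now the a-count is p+p! and (b-count)-1 = (p+p!+1)-1 = p+p!, so i+1 ≠ j fails. So xy^t z = a^{p+p!} b^{p+p!+1} ∉ L.
Contradiction. Therefore L is not regular.

a^{p+p!} b^{p+p!+1}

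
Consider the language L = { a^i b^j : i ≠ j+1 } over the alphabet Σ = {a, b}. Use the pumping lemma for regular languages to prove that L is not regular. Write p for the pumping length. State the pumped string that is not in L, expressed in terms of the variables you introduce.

Suppose for contradiction that L is regular, and let p be the pumping length.
Choose w = a^p b^{p+p!-1}. Since p ≠ (p+p!-1)+1 = p+p!, w ∈ L; and |w| ≥ p.
The pumping lemma gives a decomposition w = xyz where |xy| ≤ p and |y| > 0.
Because |xy| ≤ p and w begins with p copies of a, we have y = a^k with 1 ≤ k ≤ p.
Since 1 ≤ k ≤ p, k divides p!; set t = 1 + p!/k. Then xy^t z has p + (p!/k)·k = p + p! copies of a. Now the a-count is p+p! and (b-count)+1 = (p+p!-1)+1 = p+p!, so i ≠ j+1 fails. So xy^t z = a^{p+p!} b^{p+p!-1} ∉ L.
This is a contradiction; hence L is not regular.

a^{p+p!} b^{p+p!-1}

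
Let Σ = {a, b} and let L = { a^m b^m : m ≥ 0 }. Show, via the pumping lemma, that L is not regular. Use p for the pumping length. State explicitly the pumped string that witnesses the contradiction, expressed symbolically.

a^{p+k} b^p

Assume L is regular. Let p be the pumping length given by the pumping lemma.
Take w = a^p b^p. Then w ∈ L and |w| = 2p ≥ p.
Write w = xyz as guaranteed by the lemma, with |xy| ≤ p and |y| > 0.
The first p characters of w are a's, so xy (and hence y) consists only of a's. Write y = a^k, 1 ≤ k ≤ p.
Pump with i = 2: xy^2z = a^{p+k} b^p. For this to lie in L we would need p = p+k, which forces k = 0. But k ≥ 1, so xy^2z ∉ L.
This contradicts the pumping lemma, so L is not regular.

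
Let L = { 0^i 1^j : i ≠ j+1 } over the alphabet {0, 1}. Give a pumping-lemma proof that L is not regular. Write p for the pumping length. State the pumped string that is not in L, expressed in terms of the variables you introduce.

0^{p+p!} 1^{p+p!-1}

Toward a contradiction, assume L is regular with pumping length p.
Choose w = 0^p 1^{p+p!-1}. Since p ≠ (p+p!-1)+1 = p+p!, w ∈ L; and |w| ≥ p.
By the pumping lemma, w = xyz with |xy| ≤ p and |y| > 0.
The first p characters of w are 0's, so xy (and hence y) consists only of 0's. Write y = 0^k, 1 ≤ k ≤ p.
Since 1 ≤ k ≤ p, k divides p!; set t = 1 + p!/k. Then xy^t z has p + (p!/k)·k = p + p! copies of 0. Now the 0-count is p+p! and (1-count)+1 = (p+p!-1)+1 = p+p!, so i ≠ j+1 fails. So xy^t z = 0^{p+p!} 1^{p+p!-1} ∉ L.
This contradicts the pumping lemma, so L is not regular.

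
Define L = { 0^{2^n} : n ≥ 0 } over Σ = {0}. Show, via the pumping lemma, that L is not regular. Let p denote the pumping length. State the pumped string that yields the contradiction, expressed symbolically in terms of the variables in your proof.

0^{2^p+k}

Assume L is regular; let p be its pumping constant.
Take w = 0^{2^p} ∈ L with |w| = 2^p ≥ p.
Write w = xyz as guaranteed by the lemma, with |xy| ≤ p and |y| > 0.
Then y = 0^k for some k with 1 ≤ k ≤ p.
Pump with i = 2: xy^2z = 0^{2^p+k}. Since 1 ≤ k ≤ p < 2^p, we have 2^p < 2^p+k < 2^{p+1}, so 2^p+k is not a power of 2. So xy^2z ∉ L.
Contradiction. Therefore L is not regular.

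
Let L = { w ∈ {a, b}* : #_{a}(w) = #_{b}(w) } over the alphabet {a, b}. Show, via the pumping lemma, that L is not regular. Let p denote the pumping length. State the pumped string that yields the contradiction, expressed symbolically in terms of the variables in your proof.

a^{p+k} b^p

Assume L is regular. Let p be the pumping length given by the pumping lemma.
Choose w = a^p b^p ∈ L with |w| = 2p ≥ p.
The pumping lemma gives a decomposition w = xyz where |xy| ≤ p and y is nonempty.
Because |xy| ≤ p and w begins with p copies of a, we have y = a^k with 1 ≤ k ≤ p.
Pump with i = 2: xy^2z = a^{p+k} b^p has p+k occurrences of a but only p of b. Since k ≥ 1 the counts differ, so xy^2z ∉ L.
This is a contradiction; hence L is not regular.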